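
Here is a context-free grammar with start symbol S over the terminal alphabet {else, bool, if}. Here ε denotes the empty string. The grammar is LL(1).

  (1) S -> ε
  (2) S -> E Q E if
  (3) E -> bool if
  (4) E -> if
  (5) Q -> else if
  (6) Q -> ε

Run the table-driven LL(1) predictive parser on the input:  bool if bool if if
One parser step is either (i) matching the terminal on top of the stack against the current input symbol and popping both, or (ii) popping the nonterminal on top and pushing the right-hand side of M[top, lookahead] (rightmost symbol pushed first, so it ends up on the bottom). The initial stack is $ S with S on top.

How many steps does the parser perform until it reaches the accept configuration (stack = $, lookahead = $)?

     Stack             Input                 Action
  1  $ S               bool if bool if if $  expand S -> E Q E if
  2  $ if E Q E        bool if bool if if $  expand E -> bool if
  3  $ if E Q if bool  bool if bool if if $  match bool
  4  $ if E Q if       if bool if if $       match if
  5  $ if E Q          bool if if $          expand Q -> ε
  6  $ if E            bool if if $          expand E -> bool if
  7  $ if if bool      bool if if $          match bool
  8  $ if if           if if $               match if
  9  $ if              if $                  match if
Accept reached after 9 steps.

9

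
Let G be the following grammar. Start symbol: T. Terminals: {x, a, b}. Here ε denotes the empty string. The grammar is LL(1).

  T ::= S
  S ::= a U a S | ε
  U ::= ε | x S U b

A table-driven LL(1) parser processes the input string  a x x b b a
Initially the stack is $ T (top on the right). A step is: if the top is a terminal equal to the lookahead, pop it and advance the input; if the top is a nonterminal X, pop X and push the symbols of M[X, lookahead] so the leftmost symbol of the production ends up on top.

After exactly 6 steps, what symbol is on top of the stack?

U

step 1: stack=$ T  input=a x x b b a $  — expand T ::= S
step 2: stack=$ S  input=a x x b b a $  — expand S ::= a U a S
step 3: stack=$ S a U a  input=a x x b b a $  — match a
step 4: stack=$ S a U  input=x x b b a $  — expand U ::= x S U b
step 5: stack=$ S a b U S x  input=x x b b a $  — match x
step 6: stack=$ S a b U S  input=x b b a $  — expand S ::= ε
Stack after step 6: $ S a b U (top = U).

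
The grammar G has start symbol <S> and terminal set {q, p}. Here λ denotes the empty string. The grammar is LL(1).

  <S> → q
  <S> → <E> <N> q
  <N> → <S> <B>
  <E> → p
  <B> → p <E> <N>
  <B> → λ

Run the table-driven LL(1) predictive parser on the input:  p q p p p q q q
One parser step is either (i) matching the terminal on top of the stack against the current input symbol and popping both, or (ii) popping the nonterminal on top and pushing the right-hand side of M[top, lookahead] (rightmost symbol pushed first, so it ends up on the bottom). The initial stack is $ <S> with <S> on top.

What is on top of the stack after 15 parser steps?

<S>

step 1: stack=$ <S>  input=p q p p p q q q $  — expand <S> → <E> <N> q
step 2: stack=$ q <N> <E>  input=p q p p p q q q $  — expand <E> → p
step 3: stack=$ q <N> p  input=p q p p p q q q $  — match p
step 4: stack=$ q <N>  input=q p p p q q q $  — expand <N> → <S> <B>
step 5: stack=$ q <B> <S>  input=q p p p q q q $  — expand <S> → q
step 6: stack=$ q <B> q  input=q p p p q q q $  — match q
step 7: stack=$ q <B>  input=p p p q q q $  — expand <B> → p <E> <N>
step 8: stack=$ q <N> <E> p  input=p p p q q q $  — match p
step 9: stack=$ q <N> <E>  input=p p q q q $  — expand <E> → p
step 10: stack=$ q <N> p  input=p p q q q $  — match p
step 11: stack=$ q <N>  input=p q q q $  — expand <N> → <S> <B>
step 12: stack=$ q <B> <S>  input=p q q q $  — expand <S> → <E> <N> q
step 13: stack=$ q <B> q <N> <E>  input=p q q q $  — expand <E> → p
step 14: stack=$ q <B> q <N> p  input=p q q q $  — match p
step 15: stack=$ q <B> q <N>  input=q q q $  — expand <N> → <S> <B>
Stack after step 15: $ q <B> q <B> <S> (top = <S>).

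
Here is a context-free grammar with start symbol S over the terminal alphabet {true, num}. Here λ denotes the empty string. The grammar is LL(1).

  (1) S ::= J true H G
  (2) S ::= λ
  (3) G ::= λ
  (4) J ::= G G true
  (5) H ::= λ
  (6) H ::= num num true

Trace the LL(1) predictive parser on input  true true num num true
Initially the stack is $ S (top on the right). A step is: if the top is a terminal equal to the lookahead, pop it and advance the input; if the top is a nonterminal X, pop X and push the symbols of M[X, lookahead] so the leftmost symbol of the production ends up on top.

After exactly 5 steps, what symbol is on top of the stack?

true

     Stack                Input                     Action
  1  $ S                  true true num num true $  expand S ::= J true H G
  2  $ G H true J         true true num num true $  expand J ::= G G true
  3  $ G H true true G G  true true num num true $  expand G ::= λ
  4  $ G H true true G    true true num num true $  expand G ::= λ
  5  $ G H true true      true true num num true $  match true
Stack after step 5: $ G H true (top = true).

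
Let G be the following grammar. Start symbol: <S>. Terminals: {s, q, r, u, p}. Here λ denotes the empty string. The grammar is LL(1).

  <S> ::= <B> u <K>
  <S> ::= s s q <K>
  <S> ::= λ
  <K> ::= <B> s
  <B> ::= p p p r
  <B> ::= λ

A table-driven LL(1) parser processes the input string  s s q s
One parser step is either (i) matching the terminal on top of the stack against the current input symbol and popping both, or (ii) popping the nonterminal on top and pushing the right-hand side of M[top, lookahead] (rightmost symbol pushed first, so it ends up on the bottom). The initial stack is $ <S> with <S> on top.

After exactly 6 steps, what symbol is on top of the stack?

s

step 1: stack=$ <S>  input=s s q s $  — expand <S> ::= s s q <K>
step 2: stack=$ <K> q s s  input=s s q s $  — match s
step 3: stack=$ <K> q s  input=s q s $  — match s
step 4: stack=$ <K> q  input=q s $  — match q
step 5: stack=$ <K>  input=s $  — expand <K> ::= <B> s
step 6: stack=$ s <B>  input=s $  — expand <B> ::= λ
Stack after step 6: $ s (top = s).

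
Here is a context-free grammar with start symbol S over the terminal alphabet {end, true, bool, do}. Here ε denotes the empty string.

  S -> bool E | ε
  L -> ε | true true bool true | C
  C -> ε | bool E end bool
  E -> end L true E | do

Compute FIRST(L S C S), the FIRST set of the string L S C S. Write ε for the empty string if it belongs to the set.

FIRST(S) = {ε, bool}
FIRST(C) = {ε, bool}
FIRST(E) = {do, end}
FIRST(L) = {ε, bool, true}  (via C)
FIRST(L S C S): take FIRST of each symbol in turn, carrying on past any symbol whose FIRST contains ε; result {ε, bool, true}.

{ε, bool, true}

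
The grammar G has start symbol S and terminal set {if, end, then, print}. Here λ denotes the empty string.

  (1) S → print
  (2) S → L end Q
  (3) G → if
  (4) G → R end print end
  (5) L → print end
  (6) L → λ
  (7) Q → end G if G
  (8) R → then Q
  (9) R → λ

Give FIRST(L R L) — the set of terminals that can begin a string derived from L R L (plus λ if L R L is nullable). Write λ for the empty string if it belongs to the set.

FIRST(L): from L→print end we get {print}; from L→λ we get {λ}. So FIRST(L) = {λ, print}.
FIRST(Q): from Q→end G if G we get {end}. So FIRST(Q) = {end}.
FIRST(R): from R→then Q we get {then}; from R→λ we get {λ}. So FIRST(R) = {λ, then}.
FIRST(S): from S→print we get {print}; from S→L end Q we get {end, print}. So FIRST(S) = {end, print}.
FIRST(G): from G→if we get {if}; from G→R end print end we get {end, then}. So FIRST(G) = {end, if, then}.
FIRST(L R L): take FIRST of each symbol in turn, carrying on past any symbol whose FIRST contains λ; result {λ, print, then}.

{λ, print, then}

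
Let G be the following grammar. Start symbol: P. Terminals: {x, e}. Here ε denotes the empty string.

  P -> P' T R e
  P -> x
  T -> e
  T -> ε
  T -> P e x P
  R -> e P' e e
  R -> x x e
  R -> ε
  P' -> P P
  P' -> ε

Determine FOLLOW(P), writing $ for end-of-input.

{$, e, x}

FIRST(R) = {ε, e, x}
FIRST(P) = {e, x}  (via P' T R e)
FIRST(T) = {ε, e, x}  (via P e x P)
FIRST(P') = {ε, e, x}  (via P P)
FOLLOW(P) includes $ since P is the start symbol.
FOLLOW(T): in P->P' T R e, T is followed by R e with FIRST {e, x}. Thus FOLLOW(T) = {e, x}.
FOLLOW(R): in P->P' T R e, R is followed by e with FIRST {e}. Thus FOLLOW(R) = {e}.
FOLLOW(P'): in P->P' T R e, P' is followed by T R e with FIRST {e, x}; in R->e P' e e, P' is followed by e e with FIRST {e}. Thus FOLLOW(P') = {e, x}.
FOLLOW(P): in T->P e x P (occurrence 1), P is followed by e x P with FIRST {e}; in T->P e x P (occurrence 2), the suffix after P is empty, so FOLLOW(P) ⊇ FOLLOW(T) = {e, x}; in P'->P P (occurrence 1), P is followed by P with FIRST {e, x}; in P'->P P (occurrence 2), the suffix after P is empty, so FOLLOW(P) ⊇ FOLLOW(P') = {e, x}. Thus FOLLOW(P) = {$, e, x}.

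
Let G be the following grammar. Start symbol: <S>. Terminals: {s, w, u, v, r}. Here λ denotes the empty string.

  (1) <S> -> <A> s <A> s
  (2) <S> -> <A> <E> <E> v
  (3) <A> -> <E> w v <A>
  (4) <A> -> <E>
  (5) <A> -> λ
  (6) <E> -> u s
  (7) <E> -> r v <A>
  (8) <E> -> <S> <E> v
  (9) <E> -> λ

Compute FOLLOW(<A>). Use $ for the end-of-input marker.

FIRST(<S>): from <S>-><A> s <A> s we get {r, s, u, v, w}; from <S>-><A> <E> <E> v we get {r, s, u, v, w}. So FIRST(<S>) = {r, s, u, v, w}.
FIRST(<E>): from <E>->u s we get {u}; from <E>->r v <A> we get {r}; from <E>-><S> <E> v we get {r, s, u, v, w}; from <E>->λ we get {λ}. So FIRST(<E>) = {λ, r, s, u, v, w}.
FIRST(<A>): from <A>-><E> w v <A> we get {r, s, u, v, w}; from <A>-><E> we get {λ, r, s, u, v, w}; from <A>->λ we get {λ}. So FIRST(<A>) = {λ, r, s, u, v, w}.
FOLLOW(<S>) includes $ since <S> is the start symbol.
FOLLOW(<S>): in <E>-><S> <E> v, <S> is followed by <E> v with FIRST {r, s, u, v, w}. Thus FOLLOW(<S>) = {$, r, s, u, v, w}.
FOLLOW(<A>): in <S>-><A> s <A> s (occurrence 1), <A> is followed by s <A> s with FIRST {s}; in <S>-><A> s <A> s (occurrence 2), <A> is followed by s with FIRST {s}; in <S>-><A> <E> <E> v, <A> is followed by <E> <E> v with FIRST {r, s, u, v, w}; in <A>-><E> w v <A>, the suffix after <A> is empty (adds nothing new); in <E>->r v <A>, the suffix after <A> is empty, so FOLLOW(<A>) ⊇ FOLLOW(<E>) = {r, s, u, v, w}. Thus FOLLOW(<A>) = {r, s, u, v, w}.
FOLLOW(<E>): in <S>-><A> <E> <E> v (occurrence 1), <E> is followed by <E> v with FIRST {r, s, u, v, w}; in <S>-><A> <E> <E> v (occurrence 2), <E> is followed by v with FIRST {v}; in <A>-><E> w v <A>, <E> is followed by w v <A> with FIRST {w}; in <A>-><E>, the suffix after <E> is empty, so FOLLOW(<E>) ⊇ FOLLOW(<A>) = {r, s, u, v, w}; in <E>-><S> <E> v, <E> is followed by v with FIRST {v}. Thus FOLLOW(<E>) = {r, s, u, v, w}.

{r, s, u, v, w}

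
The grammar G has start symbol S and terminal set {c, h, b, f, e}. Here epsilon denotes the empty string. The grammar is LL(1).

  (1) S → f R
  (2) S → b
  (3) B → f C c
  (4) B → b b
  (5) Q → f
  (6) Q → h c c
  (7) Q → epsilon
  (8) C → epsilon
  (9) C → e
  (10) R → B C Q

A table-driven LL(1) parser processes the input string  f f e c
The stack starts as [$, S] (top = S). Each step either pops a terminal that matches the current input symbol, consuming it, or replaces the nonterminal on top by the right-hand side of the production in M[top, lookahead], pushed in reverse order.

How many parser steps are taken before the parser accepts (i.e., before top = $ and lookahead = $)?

10

      Stack        Input      Action
   1  $ S          f f e c $  expand S → f R
   2  $ R f        f f e c $  match f
   3  $ R          f e c $    expand R → B C Q
   4  $ Q C B      f e c $    expand B → f C c
   5  $ Q C c C f  f e c $    match f
   6  $ Q C c C    e c $      expand C → e
   7  $ Q C c e    e c $      match e
   8  $ Q C c      c $        match c
   9  $ Q C        $          expand C → epsilon
  10  $ Q          $          expand Q → epsilon
Accept reached after 10 steps.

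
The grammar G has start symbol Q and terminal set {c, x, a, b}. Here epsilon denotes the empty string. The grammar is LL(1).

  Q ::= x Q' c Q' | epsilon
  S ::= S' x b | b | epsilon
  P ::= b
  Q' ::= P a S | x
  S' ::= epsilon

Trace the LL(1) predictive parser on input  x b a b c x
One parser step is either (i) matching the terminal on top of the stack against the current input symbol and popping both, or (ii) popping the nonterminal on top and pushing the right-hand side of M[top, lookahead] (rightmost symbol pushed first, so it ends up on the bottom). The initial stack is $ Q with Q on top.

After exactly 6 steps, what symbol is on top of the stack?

step 1: stack=$ Q  input=x b a b c x $  — expand Q ::= x Q' c Q'
step 2: stack=$ Q' c Q' x  input=x b a b c x $  — match x
step 3: stack=$ Q' c Q'  input=b a b c x $  — expand Q' ::= P a S
step 4: stack=$ Q' c S a P  input=b a b c x $  — expand P ::= b
step 5: stack=$ Q' c S a b  input=b a b c x $  — match b
step 6: stack=$ Q' c S a  input=a b c x $  — match a
Stack after step 6: $ Q' c S (top = S).

S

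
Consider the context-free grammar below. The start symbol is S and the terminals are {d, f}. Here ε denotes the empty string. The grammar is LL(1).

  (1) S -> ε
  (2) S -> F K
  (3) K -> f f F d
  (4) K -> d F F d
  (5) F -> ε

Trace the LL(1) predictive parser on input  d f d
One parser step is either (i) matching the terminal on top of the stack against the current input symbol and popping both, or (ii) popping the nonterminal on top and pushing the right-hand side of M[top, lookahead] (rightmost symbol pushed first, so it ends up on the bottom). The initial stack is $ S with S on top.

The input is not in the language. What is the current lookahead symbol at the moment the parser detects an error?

f

     Stack      Input    Action
  1  $ S        d f d $  expand S -> F K
  2  $ K F      d f d $  expand F -> ε
  3  $ K        d f d $  expand K -> d F F d
  4  $ d F F d  d f d $  match d
  5  $ d F F    f d $    expand F -> ε
  6  $ d F      f d $    expand F -> ε
  7  $ d        f d $    error: top is terminal d but lookahead is f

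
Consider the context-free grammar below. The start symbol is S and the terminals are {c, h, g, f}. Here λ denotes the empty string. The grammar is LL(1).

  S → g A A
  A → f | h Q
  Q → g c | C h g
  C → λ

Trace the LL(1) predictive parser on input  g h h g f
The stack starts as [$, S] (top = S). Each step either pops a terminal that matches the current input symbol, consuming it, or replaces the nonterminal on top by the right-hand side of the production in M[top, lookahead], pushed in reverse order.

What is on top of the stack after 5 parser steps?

     Stack    Input        Action
  1  $ S      g h h g f $  expand S → g A A
  2  $ A A g  g h h g f $  match g
  3  $ A A    h h g f $    expand A → h Q
  4  $ A Q h  h h g f $    match h
  5  $ A Q    h g f $      expand Q → C h g
Stack after step 5: $ A g h C (top = C).

C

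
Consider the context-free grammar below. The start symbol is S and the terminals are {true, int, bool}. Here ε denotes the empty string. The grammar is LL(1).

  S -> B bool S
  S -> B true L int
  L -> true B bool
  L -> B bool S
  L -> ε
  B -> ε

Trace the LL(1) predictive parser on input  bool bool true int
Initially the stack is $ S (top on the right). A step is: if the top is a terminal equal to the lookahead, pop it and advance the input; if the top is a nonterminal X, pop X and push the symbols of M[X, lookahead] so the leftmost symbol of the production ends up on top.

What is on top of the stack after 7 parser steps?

step 1: stack=$ S  input=bool bool true int $  — expand S -> B bool S
step 2: stack=$ S bool B  input=bool bool true int $  — expand B -> ε
step 3: stack=$ S bool  input=bool bool true int $  — match bool
step 4: stack=$ S  input=bool true int $  — expand S -> B bool S
step 5: stack=$ S bool B  input=bool true int $  — expand B -> ε
step 6: stack=$ S bool  input=bool true int $  — match bool
step 7: stack=$ S  input=true int $  — expand S -> B true L int
Stack after step 7: $ int L true B (top = B).

B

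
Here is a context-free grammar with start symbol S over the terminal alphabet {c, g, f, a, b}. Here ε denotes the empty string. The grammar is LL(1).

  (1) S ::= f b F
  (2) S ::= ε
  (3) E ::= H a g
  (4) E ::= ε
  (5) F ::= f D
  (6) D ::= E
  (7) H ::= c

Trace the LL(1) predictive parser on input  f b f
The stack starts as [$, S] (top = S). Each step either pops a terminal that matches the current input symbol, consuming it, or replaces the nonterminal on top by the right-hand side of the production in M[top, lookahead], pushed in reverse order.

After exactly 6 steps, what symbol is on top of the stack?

E

     Stack    Input    Action
  1  $ S      f b f $  expand S ::= f b F
  2  $ F b f  f b f $  match f
  3  $ F b    b f $    match b
  4  $ F      f $      expand F ::= f D
  5  $ D f    f $      match f
  6  $ D      $        expand D ::= E
Stack after step 6: $ E (top = E).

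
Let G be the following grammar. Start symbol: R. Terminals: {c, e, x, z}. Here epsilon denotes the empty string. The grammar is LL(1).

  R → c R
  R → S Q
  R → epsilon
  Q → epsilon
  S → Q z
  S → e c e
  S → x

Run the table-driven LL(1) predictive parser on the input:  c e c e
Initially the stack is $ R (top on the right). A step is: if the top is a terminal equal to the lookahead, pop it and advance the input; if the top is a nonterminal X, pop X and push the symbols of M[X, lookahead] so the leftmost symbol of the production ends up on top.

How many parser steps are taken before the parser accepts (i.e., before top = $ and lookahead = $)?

step 1: stack=$ R  input=c e c e $  — expand R → c R
step 2: stack=$ R c  input=c e c e $  — match c
step 3: stack=$ R  input=e c e $  — expand R → S Q
step 4: stack=$ Q S  input=e c e $  — expand S → e c e
step 5: stack=$ Q e c e  input=e c e $  — match e
step 6: stack=$ Q e c  input=c e $  — match c
step 7: stack=$ Q e  input=e $  — match e
step 8: stack=$ Q  input=$  — expand Q → epsilon
Accept reached after 8 steps.

8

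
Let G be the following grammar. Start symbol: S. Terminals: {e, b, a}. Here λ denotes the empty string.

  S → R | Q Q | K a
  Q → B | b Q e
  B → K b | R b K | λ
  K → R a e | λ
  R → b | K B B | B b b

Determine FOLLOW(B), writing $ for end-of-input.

FIRST(S): from S→R we get {λ, a, b}; from S→Q Q we get {λ, a, b}; from S→K a we get {a, b}. So FIRST(S) = {λ, a, b}.
FIRST(Q): from Q→B we get {λ, a, b}; from Q→b Q e we get {b}. So FIRST(Q) = {λ, a, b}.
FIRST(B): from B→K b we get {a, b}; from B→R b K we get {a, b}; from B→λ we get {λ}. So FIRST(B) = {λ, a, b}.
FIRST(K): from K→R a e we get {a, b}; from K→λ we get {λ}. So FIRST(K) = {λ, a, b}.
FIRST(R): from R→b we get {b}; from R→K B B we get {λ, a, b}; from R→B b b we get {a, b}. So FIRST(R) = {λ, a, b}.
FOLLOW(S) includes $ since S is the start symbol.
FOLLOW(S): S appears on no right-hand side. Thus FOLLOW(S) = {$}.
FOLLOW(Q): in S→Q Q (occurrence 1), Q is followed by Q with FIRST {λ, a, b}; in S→Q Q (occurrence 1), the suffix after Q is nullable, so FOLLOW(Q) ⊇ FOLLOW(S) = {$}; in S→Q Q (occurrence 2), the suffix after Q is empty, so FOLLOW(Q) ⊇ FOLLOW(S) = {$}; in Q→b Q e, Q is followed by e with FIRST {e}. Thus FOLLOW(Q) = {$, a, b, e}.
FOLLOW(R): in S→R, the suffix after R is empty, so FOLLOW(R) ⊇ FOLLOW(S) = {$}; in B→R b K, R is followed by b K with FIRST {b}; in K→R a e, R is followed by a e with FIRST {a}. Thus FOLLOW(R) = {$, a, b}.
FOLLOW(B): in Q→B, the suffix after B is empty, so FOLLOW(B) ⊇ FOLLOW(Q) = {$, a, b, e}; in R→K B B (occurrence 1), B is followed by B with FIRST {λ, a, b}; in R→K B B (occurrence 1), the suffix after B is nullable, so FOLLOW(B) ⊇ FOLLOW(R) = {$, a, b}; in R→K B B (occurrence 2), the suffix after B is empty, so FOLLOW(B) ⊇ FOLLOW(R) = {$, a, b}; in R→B b b, B is followed by b b with FIRST {b}. Thus FOLLOW(B) = {$, a, b, e}.
FOLLOW(K): in S→K a, K is followed by a with FIRST {a}; in B→K b, K is followed by b with FIRST {b}; in B→R b K, the suffix after K is empty, so FOLLOW(K) ⊇ FOLLOW(B) = {$, a, b, e}; in R→K B B, K is followed by B B with FIRST {λ, a, b}; in R→K B B, the suffix after K is nullable, so FOLLOW(K) ⊇ FOLLOW(R) = {$, a, b}. Thus FOLLOW(K) = {$, a, b, e}.

{$, a, b, e}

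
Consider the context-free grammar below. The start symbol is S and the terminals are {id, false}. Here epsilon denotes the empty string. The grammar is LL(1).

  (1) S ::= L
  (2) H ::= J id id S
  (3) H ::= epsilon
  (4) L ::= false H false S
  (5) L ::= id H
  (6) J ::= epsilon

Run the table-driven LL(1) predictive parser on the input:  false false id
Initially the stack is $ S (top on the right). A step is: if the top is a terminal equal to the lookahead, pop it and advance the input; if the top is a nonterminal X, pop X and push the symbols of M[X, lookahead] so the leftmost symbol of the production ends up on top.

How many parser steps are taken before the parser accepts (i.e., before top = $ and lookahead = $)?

     Stack              Input             Action
  1  $ S                false false id $  expand S ::= L
  2  $ L                false false id $  expand L ::= false H false S
  3  $ S false H false  false false id $  match false
  4  $ S false H        false id $        expand H ::= epsilon
  5  $ S false          false id $        match false
  6  $ S                id $              expand S ::= L
  7  $ L                id $              expand L ::= id H
  8  $ H id             id $              match id
  9  $ H                $                 expand H ::= epsilon
Accept reached after 9 steps.

9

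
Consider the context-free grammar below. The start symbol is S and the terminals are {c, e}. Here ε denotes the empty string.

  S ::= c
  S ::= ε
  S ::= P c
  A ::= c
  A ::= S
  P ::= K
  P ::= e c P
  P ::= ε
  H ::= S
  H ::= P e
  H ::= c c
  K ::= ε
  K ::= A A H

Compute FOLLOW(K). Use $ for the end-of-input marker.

{c, e}

FIRST(S): from S::=c we get {c}; from S::=ε we get {ε}; from S::=P c we get {c, e}. So FIRST(S) = {ε, c, e}.
FIRST(A): from A::=c we get {c}; from A::=S we get {ε, c, e}. So FIRST(A) = {ε, c, e}.
FIRST(P): from P::=K we get {ε, c, e}; from P::=e c P we get {e}; from P::=ε we get {ε}. So FIRST(P) = {ε, c, e}.
FIRST(H): from H::=S we get {ε, c, e}; from H::=P e we get {c, e}; from H::=c c we get {c}. So FIRST(H) = {ε, c, e}.
FIRST(K): from K::=ε we get {ε}; from K::=A A H we get {ε, c, e}. So FIRST(K) = {ε, c, e}.
FOLLOW(S) includes $ since S is the start symbol.
FOLLOW(P): in S::=P c, P is followed by c with FIRST {c}; in P::=e c P, the suffix after P is empty (adds nothing new); in H::=P e, P is followed by e with FIRST {e}. Thus FOLLOW(P) = {c, e}.
FOLLOW(K): in P::=K, the suffix after K is empty, so FOLLOW(K) ⊇ FOLLOW(P) = {c, e}. Thus FOLLOW(K) = {c, e}.
FOLLOW(A): in K::=A A H (occurrence 1), A is followed by A H with FIRST {ε, c, e}; in K::=A A H (occurrence 1), the suffix after A is nullable, so FOLLOW(A) ⊇ FOLLOW(K) = {c, e}; in K::=A A H (occurrence 2), A is followed by H with FIRST {ε, c, e}; in K::=A A H (occurrence 2), the suffix after A is nullable, so FOLLOW(A) ⊇ FOLLOW(K) = {c, e}. Thus FOLLOW(A) = {c, e}.
FOLLOW(H): in K::=A A H, the suffix after H is empty, so FOLLOW(H) ⊇ FOLLOW(K) = {c, e}. Thus FOLLOW(H) = {c, e}.
FOLLOW(S): in A::=S, the suffix after S is empty, so FOLLOW(S) ⊇ FOLLOW(A) = {c, e}; in H::=S, the suffix after S is empty, so FOLLOW(S) ⊇ FOLLOW(H) = {c, e}. Thus FOLLOW(S) = {$, c, e}.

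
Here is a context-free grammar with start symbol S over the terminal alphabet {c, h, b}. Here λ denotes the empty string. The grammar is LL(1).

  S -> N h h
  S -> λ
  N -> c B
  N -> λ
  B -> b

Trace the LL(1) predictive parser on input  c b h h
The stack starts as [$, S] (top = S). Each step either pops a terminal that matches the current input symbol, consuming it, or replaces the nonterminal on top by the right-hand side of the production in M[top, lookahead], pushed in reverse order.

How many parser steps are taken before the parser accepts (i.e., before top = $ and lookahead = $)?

7

     Stack      Input      Action
  1  $ S        c b h h $  expand S -> N h h
  2  $ h h N    c b h h $  expand N -> c B
  3  $ h h B c  c b h h $  match c
  4  $ h h B    b h h $    expand B -> b
  5  $ h h b    b h h $    match b
  6  $ h h      h h $      match h
  7  $ h        h $        match h
Accept reached after 7 steps.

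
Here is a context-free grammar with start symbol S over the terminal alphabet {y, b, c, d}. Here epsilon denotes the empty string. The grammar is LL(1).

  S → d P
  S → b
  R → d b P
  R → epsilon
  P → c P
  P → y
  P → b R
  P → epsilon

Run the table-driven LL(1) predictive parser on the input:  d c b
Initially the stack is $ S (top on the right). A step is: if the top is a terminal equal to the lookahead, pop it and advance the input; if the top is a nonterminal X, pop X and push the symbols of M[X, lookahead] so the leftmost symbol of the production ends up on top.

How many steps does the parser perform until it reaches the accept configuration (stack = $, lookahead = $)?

7

step 1: stack=$ S  input=d c b $  — expand S → d P
step 2: stack=$ P d  input=d c b $  — match d
step 3: stack=$ P  input=c b $  — expand P → c P
step 4: stack=$ P c  input=c b $  — match c
step 5: stack=$ P  input=b $  — expand P → b R
step 6: stack=$ R b  input=b $  — match b
step 7: stack=$ R  input=$  — expand R → epsilon
Accept reached after 7 steps.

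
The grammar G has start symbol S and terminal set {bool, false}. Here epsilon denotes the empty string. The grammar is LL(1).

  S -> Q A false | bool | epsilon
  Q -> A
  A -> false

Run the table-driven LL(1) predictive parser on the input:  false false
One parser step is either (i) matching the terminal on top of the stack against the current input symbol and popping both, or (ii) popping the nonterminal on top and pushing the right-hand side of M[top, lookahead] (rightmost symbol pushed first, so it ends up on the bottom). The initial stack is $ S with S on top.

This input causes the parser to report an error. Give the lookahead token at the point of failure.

step 1: stack=$ S  input=false false $  — expand S -> Q A false
step 2: stack=$ false A Q  input=false false $  — expand Q -> A
step 3: stack=$ false A A  input=false false $  — expand A -> false
step 4: stack=$ false A false  input=false false $  — match false
step 5: stack=$ false A  input=false $  — expand A -> false
step 6: stack=$ false false  input=false $  — match false
step 7: stack=$ false  input=$  — error: top is terminal false but lookahead is $

$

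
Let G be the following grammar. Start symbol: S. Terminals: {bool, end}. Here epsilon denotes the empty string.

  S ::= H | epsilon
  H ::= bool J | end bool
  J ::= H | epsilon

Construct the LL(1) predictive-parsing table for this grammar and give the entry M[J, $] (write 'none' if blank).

FIRST(H) = {bool, end}
FIRST(S) = {epsilon, bool, end}  (via H)
FIRST(J) = {epsilon, bool, end}  (via H)
FOLLOW(S) includes $ since S is the start symbol.
FOLLOW(H): in S::=H, the suffix after H is empty, so FOLLOW(H) ⊇ FOLLOW(S) = {$}; in J::=H, the suffix after H is empty, so FOLLOW(H) ⊇ FOLLOW(J) = {$}. Thus FOLLOW(H) = {$}.
FOLLOW(J): in H::=bool J, the suffix after J is empty, so FOLLOW(J) ⊇ FOLLOW(H) = {$}. Thus FOLLOW(J) = {$}.
For J ::= H: FIRST(H) = {bool, end}, so it goes in M[J, t] for t ∈ {bool, end}.
For J ::= epsilon: FIRST(epsilon) = {epsilon}, so it goes in M[J, t] for t ∈ {}; since epsilon ∈ FIRST, also for every t ∈ FOLLOW(J) = {$}.

J ::= epsilon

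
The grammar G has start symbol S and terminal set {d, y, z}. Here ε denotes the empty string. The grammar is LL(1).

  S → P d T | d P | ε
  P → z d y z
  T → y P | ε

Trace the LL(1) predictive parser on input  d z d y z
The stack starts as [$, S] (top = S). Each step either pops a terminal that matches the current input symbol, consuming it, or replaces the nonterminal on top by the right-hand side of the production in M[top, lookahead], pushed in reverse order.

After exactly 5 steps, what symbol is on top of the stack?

y

step 1: stack=$ S  input=d z d y z $  — expand S → d P
step 2: stack=$ P d  input=d z d y z $  — match d
step 3: stack=$ P  input=z d y z $  — expand P → z d y z
step 4: stack=$ z y d z  input=z d y z $  — match z
step 5: stack=$ z y d  input=d y z $  — match d
Stack after step 5: $ z y (top = y).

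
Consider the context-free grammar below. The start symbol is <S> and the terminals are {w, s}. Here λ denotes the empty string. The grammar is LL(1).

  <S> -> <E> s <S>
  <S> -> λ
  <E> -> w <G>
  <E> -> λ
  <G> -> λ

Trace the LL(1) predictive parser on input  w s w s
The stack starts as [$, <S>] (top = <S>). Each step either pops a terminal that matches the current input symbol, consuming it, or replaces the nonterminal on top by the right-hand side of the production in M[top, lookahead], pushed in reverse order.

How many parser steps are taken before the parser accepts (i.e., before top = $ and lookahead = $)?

11

step 1: stack=$ <S>  input=w s w s $  — expand <S> -> <E> s <S>
step 2: stack=$ <S> s <E>  input=w s w s $  — expand <E> -> w <G>
step 3: stack=$ <S> s <G> w  input=w s w s $  — match w
step 4: stack=$ <S> s <G>  input=s w s $  — expand <G> -> λ
step 5: stack=$ <S> s  input=s w s $  — match s
step 6: stack=$ <S>  input=w s $  — expand <S> -> <E> s <S>
step 7: stack=$ <S> s <E>  input=w s $  — expand <E> -> w <G>
step 8: stack=$ <S> s <G> w  input=w s $  — match w
step 9: stack=$ <S> s <G>  input=s $  — expand <G> -> λ
step 10: stack=$ <S> s  input=s $  — match s
step 11: stack=$ <S>  input=$  — expand <S> -> λ
Accept reached after 11 steps.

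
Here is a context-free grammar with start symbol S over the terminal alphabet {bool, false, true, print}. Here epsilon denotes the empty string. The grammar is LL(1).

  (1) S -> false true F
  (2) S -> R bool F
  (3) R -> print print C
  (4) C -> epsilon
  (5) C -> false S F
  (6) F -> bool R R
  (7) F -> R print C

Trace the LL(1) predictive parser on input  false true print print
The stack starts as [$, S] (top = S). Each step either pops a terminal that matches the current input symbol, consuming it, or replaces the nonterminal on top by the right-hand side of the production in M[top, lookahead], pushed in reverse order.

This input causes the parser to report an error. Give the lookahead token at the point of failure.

$

     Stack                    Input                     Action
  1  $ S                      false true print print $  expand S -> false true F
  2  $ F true false           false true print print $  match false
  3  $ F true                 true print print $        match true
  4  $ F                      print print $             expand F -> R print C
  5  $ C print R              print print $             expand R -> print print C
  6  $ C print C print print  print print $             match print
  7  $ C print C print        print $                   match print
  8  $ C print C              $                         expand C -> epsilon
  9  $ C print                $                         error: top is terminal print but lookahead is $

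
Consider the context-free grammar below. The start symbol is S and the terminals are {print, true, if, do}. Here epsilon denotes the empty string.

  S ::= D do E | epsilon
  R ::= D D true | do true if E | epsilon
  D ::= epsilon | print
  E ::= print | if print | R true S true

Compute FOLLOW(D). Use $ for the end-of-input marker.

{do, print, true}

FIRST(D) = {epsilon, print}
FIRST(S) = {epsilon, do, print}  (via D do E)
FIRST(R) = {epsilon, do, print, true}  (via D D true)
FIRST(E) = {do, if, print, true}  (via R true S true)
FOLLOW(S) includes $ since S is the start symbol.
FOLLOW(S): in E::=R true S true, S is followed by true with FIRST {true}. Thus FOLLOW(S) = {$, true}.
FOLLOW(R): in E::=R true S true, R is followed by true S true with FIRST {true}. Thus FOLLOW(R) = {true}.
FOLLOW(D): in S::=D do E, D is followed by do E with FIRST {do}; in R::=D D true (occurrence 1), D is followed by D true with FIRST {print, true}; in R::=D D true (occurrence 2), D is followed by true with FIRST {true}. Thus FOLLOW(D) = {do, print, true}.
FOLLOW(E): in S::=D do E, the suffix after E is empty, so FOLLOW(E) ⊇ FOLLOW(S) = {$, true}; in R::=do true if E, the suffix after E is empty, so FOLLOW(E) ⊇ FOLLOW(R) = {true}. Thus FOLLOW(E) = {$, true}.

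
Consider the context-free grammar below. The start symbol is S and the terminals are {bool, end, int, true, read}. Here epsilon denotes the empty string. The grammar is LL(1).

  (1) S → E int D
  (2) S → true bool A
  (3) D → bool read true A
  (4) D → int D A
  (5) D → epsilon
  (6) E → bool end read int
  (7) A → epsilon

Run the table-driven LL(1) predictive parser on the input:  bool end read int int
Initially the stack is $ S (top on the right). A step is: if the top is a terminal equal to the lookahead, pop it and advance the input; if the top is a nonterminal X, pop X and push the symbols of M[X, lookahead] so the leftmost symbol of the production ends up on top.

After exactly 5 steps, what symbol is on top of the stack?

step 1: stack=$ S  input=bool end read int int $  — expand S → E int D
step 2: stack=$ D int E  input=bool end read int int $  — expand E → bool end read int
step 3: stack=$ D int int read end bool  input=bool end read int int $  — match bool
step 4: stack=$ D int int read end  input=end read int int $  — match end
step 5: stack=$ D int int read  input=read int int $  — match read
Stack after step 5: $ D int int (top = int).

int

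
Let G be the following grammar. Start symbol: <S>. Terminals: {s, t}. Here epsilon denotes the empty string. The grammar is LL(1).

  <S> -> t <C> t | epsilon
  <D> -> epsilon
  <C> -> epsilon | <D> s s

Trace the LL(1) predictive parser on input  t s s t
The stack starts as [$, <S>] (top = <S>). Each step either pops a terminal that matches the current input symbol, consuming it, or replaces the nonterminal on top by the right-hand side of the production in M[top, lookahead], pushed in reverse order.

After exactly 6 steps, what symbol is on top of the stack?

step 1: stack=$ <S>  input=t s s t $  — expand <S> -> t <C> t
step 2: stack=$ t <C> t  input=t s s t $  — match t
step 3: stack=$ t <C>  input=s s t $  — expand <C> -> <D> s s
step 4: stack=$ t s s <D>  input=s s t $  — expand <D> -> epsilon
step 5: stack=$ t s s  input=s s t $  — match s
step 6: stack=$ t s  input=s t $  — match s
Stack after step 6: $ t (top = t).

t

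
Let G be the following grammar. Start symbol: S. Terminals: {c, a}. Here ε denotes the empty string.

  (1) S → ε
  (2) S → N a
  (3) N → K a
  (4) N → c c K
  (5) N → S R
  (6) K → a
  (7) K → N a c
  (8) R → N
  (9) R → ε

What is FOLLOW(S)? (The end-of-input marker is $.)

FIRST(S): from S→ε we get {ε}; from S→N a we get {a, c}. So FIRST(S) = {ε, a, c}.
FIRST(N): from N→K a we get {a, c}; from N→c c K we get {c}; from N→S R we get {ε, a, c}. So FIRST(N) = {ε, a, c}.
FIRST(K): from K→a we get {a}; from K→N a c we get {a, c}. So FIRST(K) = {a, c}.
FIRST(R): from R→N we get {ε, a, c}; from R→ε we get {ε}. So FIRST(R) = {ε, a, c}.
FOLLOW(S) includes $ since S is the start symbol.
FOLLOW(S): in N→S R, S is followed by R with FIRST {ε, a, c}; in N→S R, the suffix after S is nullable, so FOLLOW(S) ⊇ FOLLOW(N) = {a}. Thus FOLLOW(S) = {$, a, c}.
FOLLOW(N): in S→N a, N is followed by a with FIRST {a}; in K→N a c, N is followed by a c with FIRST {a}; in R→N, the suffix after N is empty, so FOLLOW(N) ⊇ FOLLOW(R) = {a}. Thus FOLLOW(N) = {a}.
FOLLOW(K): in N→K a, K is followed by a with FIRST {a}; in N→c c K, the suffix after K is empty, so FOLLOW(K) ⊇ FOLLOW(N) = {a}. Thus FOLLOW(K) = {a}.
FOLLOW(R): in N→S R, the suffix after R is empty, so FOLLOW(R) ⊇ FOLLOW(N) = {a}. Thus FOLLOW(R) = {a}.

{$, a, c}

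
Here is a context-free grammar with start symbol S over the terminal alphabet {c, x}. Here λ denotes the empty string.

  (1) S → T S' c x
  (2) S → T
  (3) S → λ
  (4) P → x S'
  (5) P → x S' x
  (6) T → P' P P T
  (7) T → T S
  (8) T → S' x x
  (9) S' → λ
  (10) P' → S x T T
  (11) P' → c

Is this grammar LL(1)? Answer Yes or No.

FIRST(S) = {λ, c, x}
FIRST(P) = {x}
FIRST(T) = {c, x}
FIRST(S') = {λ}
FIRST(P') = {c, x}
FOLLOW(S) = {$, c, x}
FOLLOW(P) = {c, x}
FOLLOW(T) = {$, c, x}
FOLLOW(S') = {c, x}
FOLLOW(P') = {x}
Cell M[P, x] receives both P → x S' and P → x S' x — the grammar is not LL(1).

No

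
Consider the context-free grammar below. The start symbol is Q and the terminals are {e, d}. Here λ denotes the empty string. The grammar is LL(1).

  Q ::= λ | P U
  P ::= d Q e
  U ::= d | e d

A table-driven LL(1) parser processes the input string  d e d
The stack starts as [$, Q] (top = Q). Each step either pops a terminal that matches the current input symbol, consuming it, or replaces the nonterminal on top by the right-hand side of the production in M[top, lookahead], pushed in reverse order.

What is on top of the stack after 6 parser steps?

step 1: stack=$ Q  input=d e d $  — expand Q ::= P U
step 2: stack=$ U P  input=d e d $  — expand P ::= d Q e
step 3: stack=$ U e Q d  input=d e d $  — match d
step 4: stack=$ U e Q  input=e d $  — expand Q ::= λ
step 5: stack=$ U e  input=e d $  — match e
step 6: stack=$ U  input=d $  — expand U ::= d
Stack after step 6: $ d (top = d).

d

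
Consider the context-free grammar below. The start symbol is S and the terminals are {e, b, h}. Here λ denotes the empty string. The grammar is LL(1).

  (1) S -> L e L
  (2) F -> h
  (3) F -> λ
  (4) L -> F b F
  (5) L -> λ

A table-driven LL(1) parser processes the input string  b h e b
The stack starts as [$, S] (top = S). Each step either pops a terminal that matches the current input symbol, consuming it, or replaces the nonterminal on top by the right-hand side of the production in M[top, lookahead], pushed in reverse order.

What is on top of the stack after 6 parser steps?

e

step 1: stack=$ S  input=b h e b $  — expand S -> L e L
step 2: stack=$ L e L  input=b h e b $  — expand L -> F b F
step 3: stack=$ L e F b F  input=b h e b $  — expand F -> λ
step 4: stack=$ L e F b  input=b h e b $  — match b
step 5: stack=$ L e F  input=h e b $  — expand F -> h
step 6: stack=$ L e h  input=h e b $  — match h
Stack after step 6: $ L e (top = e).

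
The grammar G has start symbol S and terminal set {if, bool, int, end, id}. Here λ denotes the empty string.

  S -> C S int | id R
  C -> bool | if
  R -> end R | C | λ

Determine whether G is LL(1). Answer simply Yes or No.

Yes

FIRST(S) = {bool, id, if}
FIRST(C) = {bool, if}
FIRST(R) = {λ, bool, end, if}
FOLLOW(S) = {$, int}
FOLLOW(C) = {$, bool, id, if, int}
FOLLOW(R) = {$, int}
Each cell of M receives at most one production.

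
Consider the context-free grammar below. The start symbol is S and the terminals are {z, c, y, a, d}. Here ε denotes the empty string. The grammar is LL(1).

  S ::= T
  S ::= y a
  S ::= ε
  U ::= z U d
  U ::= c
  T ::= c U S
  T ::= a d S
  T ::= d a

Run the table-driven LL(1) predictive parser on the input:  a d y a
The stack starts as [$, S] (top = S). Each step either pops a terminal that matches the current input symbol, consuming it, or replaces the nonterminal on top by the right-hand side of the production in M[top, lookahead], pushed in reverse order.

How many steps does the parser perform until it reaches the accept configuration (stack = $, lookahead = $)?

7

step 1: stack=$ S  input=a d y a $  — expand S ::= T
step 2: stack=$ T  input=a d y a $  — expand T ::= a d S
step 3: stack=$ S d a  input=a d y a $  — match a
step 4: stack=$ S d  input=d y a $  — match d
step 5: stack=$ S  input=y a $  — expand S ::= y a
step 6: stack=$ a y  input=y a $  — match y
step 7: stack=$ a  input=a $  — match a
Accept reached after 7 steps.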